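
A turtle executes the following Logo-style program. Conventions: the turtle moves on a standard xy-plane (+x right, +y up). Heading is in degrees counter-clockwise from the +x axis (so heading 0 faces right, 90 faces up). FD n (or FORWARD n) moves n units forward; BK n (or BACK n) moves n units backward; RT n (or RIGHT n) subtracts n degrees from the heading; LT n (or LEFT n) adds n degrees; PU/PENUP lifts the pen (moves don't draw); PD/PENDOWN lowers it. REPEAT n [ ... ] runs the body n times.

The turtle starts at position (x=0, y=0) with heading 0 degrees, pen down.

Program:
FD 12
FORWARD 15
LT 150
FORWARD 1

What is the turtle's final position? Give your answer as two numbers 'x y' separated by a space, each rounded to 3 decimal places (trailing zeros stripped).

Answer: 26.134 0.5

Derivation:
Executing turtle program step by step:
Start: pos=(0,0), heading=0, pen down
FD 12: (0,0) -> (12,0) [heading=0, draw]
FD 15: (12,0) -> (27,0) [heading=0, draw]
LT 150: heading 0 -> 150
FD 1: (27,0) -> (26.134,0.5) [heading=150, draw]
Final: pos=(26.134,0.5), heading=150, 3 segment(s) drawn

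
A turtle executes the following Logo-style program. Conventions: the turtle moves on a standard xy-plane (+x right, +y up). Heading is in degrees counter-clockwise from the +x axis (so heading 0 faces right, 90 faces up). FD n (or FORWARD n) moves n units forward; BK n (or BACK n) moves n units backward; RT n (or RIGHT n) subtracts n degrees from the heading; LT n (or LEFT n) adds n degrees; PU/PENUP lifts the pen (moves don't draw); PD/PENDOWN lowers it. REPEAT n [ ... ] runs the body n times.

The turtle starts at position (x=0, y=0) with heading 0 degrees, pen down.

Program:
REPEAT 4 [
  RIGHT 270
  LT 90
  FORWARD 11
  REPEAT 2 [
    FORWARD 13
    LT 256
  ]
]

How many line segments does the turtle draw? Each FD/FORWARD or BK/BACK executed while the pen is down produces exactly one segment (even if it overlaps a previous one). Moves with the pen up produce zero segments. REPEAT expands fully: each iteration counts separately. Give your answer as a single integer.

Answer: 12

Derivation:
Executing turtle program step by step:
Start: pos=(0,0), heading=0, pen down
REPEAT 4 [
  -- iteration 1/4 --
  RT 270: heading 0 -> 90
  LT 90: heading 90 -> 180
  FD 11: (0,0) -> (-11,0) [heading=180, draw]
  REPEAT 2 [
    -- iteration 1/2 --
    FD 13: (-11,0) -> (-24,0) [heading=180, draw]
    LT 256: heading 180 -> 76
    -- iteration 2/2 --
    FD 13: (-24,0) -> (-20.855,12.614) [heading=76, draw]
    LT 256: heading 76 -> 332
  ]
  -- iteration 2/4 --
  RT 270: heading 332 -> 62
  LT 90: heading 62 -> 152
  FD 11: (-20.855,12.614) -> (-30.567,17.778) [heading=152, draw]
  REPEAT 2 [
    -- iteration 1/2 --
    FD 13: (-30.567,17.778) -> (-42.046,23.881) [heading=152, draw]
    LT 256: heading 152 -> 48
    -- iteration 2/2 --
    FD 13: (-42.046,23.881) -> (-33.347,33.542) [heading=48, draw]
    LT 256: heading 48 -> 304
  ]
  -- iteration 3/4 --
  RT 270: heading 304 -> 34
  LT 90: heading 34 -> 124
  FD 11: (-33.347,33.542) -> (-39.498,42.661) [heading=124, draw]
  REPEAT 2 [
    -- iteration 1/2 --
    FD 13: (-39.498,42.661) -> (-46.768,53.439) [heading=124, draw]
    LT 256: heading 124 -> 20
    -- iteration 2/2 --
    FD 13: (-46.768,53.439) -> (-34.552,57.885) [heading=20, draw]
    LT 256: heading 20 -> 276
  ]
  -- iteration 4/4 --
  RT 270: heading 276 -> 6
  LT 90: heading 6 -> 96
  FD 11: (-34.552,57.885) -> (-35.701,68.825) [heading=96, draw]
  REPEAT 2 [
    -- iteration 1/2 --
    FD 13: (-35.701,68.825) -> (-37.06,81.754) [heading=96, draw]
    LT 256: heading 96 -> 352
    -- iteration 2/2 --
    FD 13: (-37.06,81.754) -> (-24.187,79.944) [heading=352, draw]
    LT 256: heading 352 -> 248
  ]
]
Final: pos=(-24.187,79.944), heading=248, 12 segment(s) drawn
Segments drawn: 12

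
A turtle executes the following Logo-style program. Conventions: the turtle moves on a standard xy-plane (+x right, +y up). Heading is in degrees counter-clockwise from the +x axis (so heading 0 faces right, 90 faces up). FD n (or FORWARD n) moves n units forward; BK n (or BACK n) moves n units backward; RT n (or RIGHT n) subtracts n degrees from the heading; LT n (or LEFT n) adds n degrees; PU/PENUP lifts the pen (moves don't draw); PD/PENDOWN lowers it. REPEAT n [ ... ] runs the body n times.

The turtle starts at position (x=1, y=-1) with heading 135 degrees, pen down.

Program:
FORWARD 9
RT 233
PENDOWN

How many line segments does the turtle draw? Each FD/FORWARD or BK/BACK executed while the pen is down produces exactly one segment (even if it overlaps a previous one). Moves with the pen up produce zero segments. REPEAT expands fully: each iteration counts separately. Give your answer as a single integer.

Answer: 1

Derivation:
Executing turtle program step by step:
Start: pos=(1,-1), heading=135, pen down
FD 9: (1,-1) -> (-5.364,5.364) [heading=135, draw]
RT 233: heading 135 -> 262
PD: pen down
Final: pos=(-5.364,5.364), heading=262, 1 segment(s) drawn
Segments drawn: 1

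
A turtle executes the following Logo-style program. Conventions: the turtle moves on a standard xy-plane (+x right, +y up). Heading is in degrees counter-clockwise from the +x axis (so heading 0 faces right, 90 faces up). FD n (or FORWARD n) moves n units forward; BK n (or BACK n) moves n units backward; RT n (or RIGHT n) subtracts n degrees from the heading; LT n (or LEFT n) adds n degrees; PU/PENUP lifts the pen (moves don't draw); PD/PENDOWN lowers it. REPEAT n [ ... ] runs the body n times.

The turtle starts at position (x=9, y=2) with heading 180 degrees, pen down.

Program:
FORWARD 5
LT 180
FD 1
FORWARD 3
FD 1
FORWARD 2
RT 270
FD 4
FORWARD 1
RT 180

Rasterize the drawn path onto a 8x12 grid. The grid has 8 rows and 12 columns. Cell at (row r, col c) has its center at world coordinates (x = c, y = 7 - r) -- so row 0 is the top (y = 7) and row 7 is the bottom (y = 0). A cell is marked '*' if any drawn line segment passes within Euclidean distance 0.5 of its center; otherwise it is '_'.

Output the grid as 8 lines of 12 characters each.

Segment 0: (9,2) -> (4,2)
Segment 1: (4,2) -> (5,2)
Segment 2: (5,2) -> (8,2)
Segment 3: (8,2) -> (9,2)
Segment 4: (9,2) -> (11,2)
Segment 5: (11,2) -> (11,6)
Segment 6: (11,6) -> (11,7)

Answer: ___________*
___________*
___________*
___________*
___________*
____********
____________
____________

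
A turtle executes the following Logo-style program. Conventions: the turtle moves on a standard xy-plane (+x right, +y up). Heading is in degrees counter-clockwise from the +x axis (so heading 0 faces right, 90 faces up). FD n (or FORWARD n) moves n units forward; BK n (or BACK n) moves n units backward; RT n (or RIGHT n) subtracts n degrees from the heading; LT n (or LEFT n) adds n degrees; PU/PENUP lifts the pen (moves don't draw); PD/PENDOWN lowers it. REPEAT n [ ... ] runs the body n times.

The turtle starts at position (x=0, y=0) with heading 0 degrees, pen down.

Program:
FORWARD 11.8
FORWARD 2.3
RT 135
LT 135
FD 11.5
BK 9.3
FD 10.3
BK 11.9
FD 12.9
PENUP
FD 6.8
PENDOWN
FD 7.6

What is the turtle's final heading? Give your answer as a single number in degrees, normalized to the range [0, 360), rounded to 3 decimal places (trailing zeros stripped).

Executing turtle program step by step:
Start: pos=(0,0), heading=0, pen down
FD 11.8: (0,0) -> (11.8,0) [heading=0, draw]
FD 2.3: (11.8,0) -> (14.1,0) [heading=0, draw]
RT 135: heading 0 -> 225
LT 135: heading 225 -> 0
FD 11.5: (14.1,0) -> (25.6,0) [heading=0, draw]
BK 9.3: (25.6,0) -> (16.3,0) [heading=0, draw]
FD 10.3: (16.3,0) -> (26.6,0) [heading=0, draw]
BK 11.9: (26.6,0) -> (14.7,0) [heading=0, draw]
FD 12.9: (14.7,0) -> (27.6,0) [heading=0, draw]
PU: pen up
FD 6.8: (27.6,0) -> (34.4,0) [heading=0, move]
PD: pen down
FD 7.6: (34.4,0) -> (42,0) [heading=0, draw]
Final: pos=(42,0), heading=0, 8 segment(s) drawn

Answer: 0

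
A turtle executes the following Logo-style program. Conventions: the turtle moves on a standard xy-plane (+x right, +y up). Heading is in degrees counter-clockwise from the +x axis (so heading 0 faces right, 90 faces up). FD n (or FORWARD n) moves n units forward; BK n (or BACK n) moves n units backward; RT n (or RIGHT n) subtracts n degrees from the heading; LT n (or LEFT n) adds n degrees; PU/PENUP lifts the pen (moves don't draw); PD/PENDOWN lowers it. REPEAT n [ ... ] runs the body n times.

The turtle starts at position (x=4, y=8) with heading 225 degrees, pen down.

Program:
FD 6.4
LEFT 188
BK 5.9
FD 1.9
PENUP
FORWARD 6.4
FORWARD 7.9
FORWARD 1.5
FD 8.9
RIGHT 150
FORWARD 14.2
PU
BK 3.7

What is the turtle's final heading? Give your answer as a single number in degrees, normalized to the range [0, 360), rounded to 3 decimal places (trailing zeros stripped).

Executing turtle program step by step:
Start: pos=(4,8), heading=225, pen down
FD 6.4: (4,8) -> (-0.525,3.475) [heading=225, draw]
LT 188: heading 225 -> 53
BK 5.9: (-0.525,3.475) -> (-4.076,-1.237) [heading=53, draw]
FD 1.9: (-4.076,-1.237) -> (-2.933,0.28) [heading=53, draw]
PU: pen up
FD 6.4: (-2.933,0.28) -> (0.919,5.391) [heading=53, move]
FD 7.9: (0.919,5.391) -> (5.673,11.7) [heading=53, move]
FD 1.5: (5.673,11.7) -> (6.576,12.898) [heading=53, move]
FD 8.9: (6.576,12.898) -> (11.932,20.006) [heading=53, move]
RT 150: heading 53 -> 263
FD 14.2: (11.932,20.006) -> (10.202,5.912) [heading=263, move]
PU: pen up
BK 3.7: (10.202,5.912) -> (10.652,9.585) [heading=263, move]
Final: pos=(10.652,9.585), heading=263, 3 segment(s) drawn

Answer: 263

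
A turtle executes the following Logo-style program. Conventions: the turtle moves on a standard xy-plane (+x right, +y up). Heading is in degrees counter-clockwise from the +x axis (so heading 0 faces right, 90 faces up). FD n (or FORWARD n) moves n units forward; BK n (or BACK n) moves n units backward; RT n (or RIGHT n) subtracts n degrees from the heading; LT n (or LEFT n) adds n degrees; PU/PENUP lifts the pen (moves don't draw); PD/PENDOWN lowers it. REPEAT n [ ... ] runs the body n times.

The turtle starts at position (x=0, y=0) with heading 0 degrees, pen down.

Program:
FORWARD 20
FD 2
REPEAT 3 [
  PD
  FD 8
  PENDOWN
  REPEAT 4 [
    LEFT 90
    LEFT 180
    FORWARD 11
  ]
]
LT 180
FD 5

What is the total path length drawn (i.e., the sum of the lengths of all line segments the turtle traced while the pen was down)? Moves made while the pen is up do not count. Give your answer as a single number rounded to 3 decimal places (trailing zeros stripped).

Executing turtle program step by step:
Start: pos=(0,0), heading=0, pen down
FD 20: (0,0) -> (20,0) [heading=0, draw]
FD 2: (20,0) -> (22,0) [heading=0, draw]
REPEAT 3 [
  -- iteration 1/3 --
  PD: pen down
  FD 8: (22,0) -> (30,0) [heading=0, draw]
  PD: pen down
  REPEAT 4 [
    -- iteration 1/4 --
    LT 90: heading 0 -> 90
    LT 180: heading 90 -> 270
    FD 11: (30,0) -> (30,-11) [heading=270, draw]
    -- iteration 2/4 --
    LT 90: heading 270 -> 0
    LT 180: heading 0 -> 180
    FD 11: (30,-11) -> (19,-11) [heading=180, draw]
    -- iteration 3/4 --
    LT 90: heading 180 -> 270
    LT 180: heading 270 -> 90
    FD 11: (19,-11) -> (19,0) [heading=90, draw]
    -- iteration 4/4 --
    LT 90: heading 90 -> 180
    LT 180: heading 180 -> 0
    FD 11: (19,0) -> (30,0) [heading=0, draw]
  ]
  -- iteration 2/3 --
  PD: pen down
  FD 8: (30,0) -> (38,0) [heading=0, draw]
  PD: pen down
  REPEAT 4 [
    -- iteration 1/4 --
    LT 90: heading 0 -> 90
    LT 180: heading 90 -> 270
    FD 11: (38,0) -> (38,-11) [heading=270, draw]
    -- iteration 2/4 --
    LT 90: heading 270 -> 0
    LT 180: heading 0 -> 180
    FD 11: (38,-11) -> (27,-11) [heading=180, draw]
    -- iteration 3/4 --
    LT 90: heading 180 -> 270
    LT 180: heading 270 -> 90
    FD 11: (27,-11) -> (27,0) [heading=90, draw]
    -- iteration 4/4 --
    LT 90: heading 90 -> 180
    LT 180: heading 180 -> 0
    FD 11: (27,0) -> (38,0) [heading=0, draw]
  ]
  -- iteration 3/3 --
  PD: pen down
  FD 8: (38,0) -> (46,0) [heading=0, draw]
  PD: pen down
  REPEAT 4 [
    -- iteration 1/4 --
    LT 90: heading 0 -> 90
    LT 180: heading 90 -> 270
    FD 11: (46,0) -> (46,-11) [heading=270, draw]
    -- iteration 2/4 --
    LT 90: heading 270 -> 0
    LT 180: heading 0 -> 180
    FD 11: (46,-11) -> (35,-11) [heading=180, draw]
    -- iteration 3/4 --
    LT 90: heading 180 -> 270
    LT 180: heading 270 -> 90
    FD 11: (35,-11) -> (35,0) [heading=90, draw]
    -- iteration 4/4 --
    LT 90: heading 90 -> 180
    LT 180: heading 180 -> 0
    FD 11: (35,0) -> (46,0) [heading=0, draw]
  ]
]
LT 180: heading 0 -> 180
FD 5: (46,0) -> (41,0) [heading=180, draw]
Final: pos=(41,0), heading=180, 18 segment(s) drawn

Segment lengths:
  seg 1: (0,0) -> (20,0), length = 20
  seg 2: (20,0) -> (22,0), length = 2
  seg 3: (22,0) -> (30,0), length = 8
  seg 4: (30,0) -> (30,-11), length = 11
  seg 5: (30,-11) -> (19,-11), length = 11
  seg 6: (19,-11) -> (19,0), length = 11
  seg 7: (19,0) -> (30,0), length = 11
  seg 8: (30,0) -> (38,0), length = 8
  seg 9: (38,0) -> (38,-11), length = 11
  seg 10: (38,-11) -> (27,-11), length = 11
  seg 11: (27,-11) -> (27,0), length = 11
  seg 12: (27,0) -> (38,0), length = 11
  seg 13: (38,0) -> (46,0), length = 8
  seg 14: (46,0) -> (46,-11), length = 11
  seg 15: (46,-11) -> (35,-11), length = 11
  seg 16: (35,-11) -> (35,0), length = 11
  seg 17: (35,0) -> (46,0), length = 11
  seg 18: (46,0) -> (41,0), length = 5
Total = 183

Answer: 183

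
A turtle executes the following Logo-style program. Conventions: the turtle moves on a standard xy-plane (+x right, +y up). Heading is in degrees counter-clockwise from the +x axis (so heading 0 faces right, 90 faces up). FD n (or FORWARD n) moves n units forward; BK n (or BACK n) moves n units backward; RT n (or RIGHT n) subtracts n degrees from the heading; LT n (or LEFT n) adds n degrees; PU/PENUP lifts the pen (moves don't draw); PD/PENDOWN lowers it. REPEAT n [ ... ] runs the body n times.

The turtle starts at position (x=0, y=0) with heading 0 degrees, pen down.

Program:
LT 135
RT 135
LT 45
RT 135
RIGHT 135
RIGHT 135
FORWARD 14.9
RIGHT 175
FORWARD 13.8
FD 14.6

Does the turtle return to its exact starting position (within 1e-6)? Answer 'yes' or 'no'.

Executing turtle program step by step:
Start: pos=(0,0), heading=0, pen down
LT 135: heading 0 -> 135
RT 135: heading 135 -> 0
LT 45: heading 0 -> 45
RT 135: heading 45 -> 270
RT 135: heading 270 -> 135
RT 135: heading 135 -> 0
FD 14.9: (0,0) -> (14.9,0) [heading=0, draw]
RT 175: heading 0 -> 185
FD 13.8: (14.9,0) -> (1.153,-1.203) [heading=185, draw]
FD 14.6: (1.153,-1.203) -> (-13.392,-2.475) [heading=185, draw]
Final: pos=(-13.392,-2.475), heading=185, 3 segment(s) drawn

Start position: (0, 0)
Final position: (-13.392, -2.475)
Distance = 13.619; >= 1e-6 -> NOT closed

Answer: no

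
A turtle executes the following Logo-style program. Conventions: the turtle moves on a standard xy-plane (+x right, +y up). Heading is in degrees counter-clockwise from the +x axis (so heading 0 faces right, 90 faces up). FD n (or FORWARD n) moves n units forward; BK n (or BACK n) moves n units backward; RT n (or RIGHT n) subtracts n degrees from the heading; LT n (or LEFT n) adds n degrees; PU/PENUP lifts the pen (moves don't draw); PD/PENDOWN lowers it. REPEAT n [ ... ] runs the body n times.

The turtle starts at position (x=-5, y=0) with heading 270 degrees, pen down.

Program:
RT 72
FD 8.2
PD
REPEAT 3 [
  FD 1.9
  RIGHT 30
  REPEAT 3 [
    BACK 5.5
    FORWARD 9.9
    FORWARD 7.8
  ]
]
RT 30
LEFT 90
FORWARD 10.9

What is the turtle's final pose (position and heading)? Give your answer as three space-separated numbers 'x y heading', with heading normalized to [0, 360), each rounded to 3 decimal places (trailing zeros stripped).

Executing turtle program step by step:
Start: pos=(-5,0), heading=270, pen down
RT 72: heading 270 -> 198
FD 8.2: (-5,0) -> (-12.799,-2.534) [heading=198, draw]
PD: pen down
REPEAT 3 [
  -- iteration 1/3 --
  FD 1.9: (-12.799,-2.534) -> (-14.606,-3.121) [heading=198, draw]
  RT 30: heading 198 -> 168
  REPEAT 3 [
    -- iteration 1/3 --
    BK 5.5: (-14.606,-3.121) -> (-9.226,-4.265) [heading=168, draw]
    FD 9.9: (-9.226,-4.265) -> (-18.91,-2.206) [heading=168, draw]
    FD 7.8: (-18.91,-2.206) -> (-26.539,-0.585) [heading=168, draw]
    -- iteration 2/3 --
    BK 5.5: (-26.539,-0.585) -> (-21.159,-1.728) [heading=168, draw]
    FD 9.9: (-21.159,-1.728) -> (-30.843,0.33) [heading=168, draw]
    FD 7.8: (-30.843,0.33) -> (-38.472,1.952) [heading=168, draw]
    -- iteration 3/3 --
    BK 5.5: (-38.472,1.952) -> (-33.093,0.808) [heading=168, draw]
    FD 9.9: (-33.093,0.808) -> (-42.776,2.867) [heading=168, draw]
    FD 7.8: (-42.776,2.867) -> (-50.406,4.488) [heading=168, draw]
  ]
  -- iteration 2/3 --
  FD 1.9: (-50.406,4.488) -> (-52.264,4.884) [heading=168, draw]
  RT 30: heading 168 -> 138
  REPEAT 3 [
    -- iteration 1/3 --
    BK 5.5: (-52.264,4.884) -> (-48.177,1.203) [heading=138, draw]
    FD 9.9: (-48.177,1.203) -> (-55.534,7.828) [heading=138, draw]
    FD 7.8: (-55.534,7.828) -> (-61.331,13.047) [heading=138, draw]
    -- iteration 2/3 --
    BK 5.5: (-61.331,13.047) -> (-57.243,9.367) [heading=138, draw]
    FD 9.9: (-57.243,9.367) -> (-64.601,15.991) [heading=138, draw]
    FD 7.8: (-64.601,15.991) -> (-70.397,21.21) [heading=138, draw]
    -- iteration 3/3 --
    BK 5.5: (-70.397,21.21) -> (-66.31,17.53) [heading=138, draw]
    FD 9.9: (-66.31,17.53) -> (-73.667,24.154) [heading=138, draw]
    FD 7.8: (-73.667,24.154) -> (-79.463,29.374) [heading=138, draw]
  ]
  -- iteration 3/3 --
  FD 1.9: (-79.463,29.374) -> (-80.875,30.645) [heading=138, draw]
  RT 30: heading 138 -> 108
  REPEAT 3 [
    -- iteration 1/3 --
    BK 5.5: (-80.875,30.645) -> (-79.176,25.414) [heading=108, draw]
    FD 9.9: (-79.176,25.414) -> (-82.235,34.83) [heading=108, draw]
    FD 7.8: (-82.235,34.83) -> (-84.645,42.248) [heading=108, draw]
    -- iteration 2/3 --
    BK 5.5: (-84.645,42.248) -> (-82.946,37.017) [heading=108, draw]
    FD 9.9: (-82.946,37.017) -> (-86.005,46.433) [heading=108, draw]
    FD 7.8: (-86.005,46.433) -> (-88.415,53.851) [heading=108, draw]
    -- iteration 3/3 --
    BK 5.5: (-88.415,53.851) -> (-86.716,48.62) [heading=108, draw]
    FD 9.9: (-86.716,48.62) -> (-89.775,58.035) [heading=108, draw]
    FD 7.8: (-89.775,58.035) -> (-92.185,65.454) [heading=108, draw]
  ]
]
RT 30: heading 108 -> 78
LT 90: heading 78 -> 168
FD 10.9: (-92.185,65.454) -> (-102.847,67.72) [heading=168, draw]
Final: pos=(-102.847,67.72), heading=168, 32 segment(s) drawn

Answer: -102.847 67.72 168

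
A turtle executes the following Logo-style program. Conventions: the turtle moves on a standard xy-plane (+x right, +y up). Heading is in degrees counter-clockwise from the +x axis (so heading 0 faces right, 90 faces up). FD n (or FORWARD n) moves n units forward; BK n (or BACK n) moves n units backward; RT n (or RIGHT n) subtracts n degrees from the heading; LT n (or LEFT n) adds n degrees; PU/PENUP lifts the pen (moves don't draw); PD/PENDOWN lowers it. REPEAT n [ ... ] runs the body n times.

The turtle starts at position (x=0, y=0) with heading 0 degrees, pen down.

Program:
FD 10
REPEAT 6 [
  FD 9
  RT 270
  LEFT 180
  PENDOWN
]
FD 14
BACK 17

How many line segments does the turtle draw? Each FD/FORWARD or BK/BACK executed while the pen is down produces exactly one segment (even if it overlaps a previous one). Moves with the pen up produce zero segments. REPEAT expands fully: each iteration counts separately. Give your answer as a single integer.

Answer: 9

Derivation:
Executing turtle program step by step:
Start: pos=(0,0), heading=0, pen down
FD 10: (0,0) -> (10,0) [heading=0, draw]
REPEAT 6 [
  -- iteration 1/6 --
  FD 9: (10,0) -> (19,0) [heading=0, draw]
  RT 270: heading 0 -> 90
  LT 180: heading 90 -> 270
  PD: pen down
  -- iteration 2/6 --
  FD 9: (19,0) -> (19,-9) [heading=270, draw]
  RT 270: heading 270 -> 0
  LT 180: heading 0 -> 180
  PD: pen down
  -- iteration 3/6 --
  FD 9: (19,-9) -> (10,-9) [heading=180, draw]
  RT 270: heading 180 -> 270
  LT 180: heading 270 -> 90
  PD: pen down
  -- iteration 4/6 --
  FD 9: (10,-9) -> (10,0) [heading=90, draw]
  RT 270: heading 90 -> 180
  LT 180: heading 180 -> 0
  PD: pen down
  -- iteration 5/6 --
  FD 9: (10,0) -> (19,0) [heading=0, draw]
  RT 270: heading 0 -> 90
  LT 180: heading 90 -> 270
  PD: pen down
  -- iteration 6/6 --
  FD 9: (19,0) -> (19,-9) [heading=270, draw]
  RT 270: heading 270 -> 0
  LT 180: heading 0 -> 180
  PD: pen down
]
FD 14: (19,-9) -> (5,-9) [heading=180, draw]
BK 17: (5,-9) -> (22,-9) [heading=180, draw]
Final: pos=(22,-9), heading=180, 9 segment(s) drawn
Segments drawn: 9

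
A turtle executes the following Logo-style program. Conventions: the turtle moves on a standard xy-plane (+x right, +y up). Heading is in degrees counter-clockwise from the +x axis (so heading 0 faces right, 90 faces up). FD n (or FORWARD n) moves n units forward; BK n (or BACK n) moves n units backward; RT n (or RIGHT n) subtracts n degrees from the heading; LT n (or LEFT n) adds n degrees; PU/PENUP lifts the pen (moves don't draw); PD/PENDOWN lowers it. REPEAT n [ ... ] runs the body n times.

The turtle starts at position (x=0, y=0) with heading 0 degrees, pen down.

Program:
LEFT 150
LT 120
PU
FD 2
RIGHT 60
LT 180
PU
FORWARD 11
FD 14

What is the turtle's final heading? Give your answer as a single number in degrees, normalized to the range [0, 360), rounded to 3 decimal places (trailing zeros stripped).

Executing turtle program step by step:
Start: pos=(0,0), heading=0, pen down
LT 150: heading 0 -> 150
LT 120: heading 150 -> 270
PU: pen up
FD 2: (0,0) -> (0,-2) [heading=270, move]
RT 60: heading 270 -> 210
LT 180: heading 210 -> 30
PU: pen up
FD 11: (0,-2) -> (9.526,3.5) [heading=30, move]
FD 14: (9.526,3.5) -> (21.651,10.5) [heading=30, move]
Final: pos=(21.651,10.5), heading=30, 0 segment(s) drawn

Answer: 30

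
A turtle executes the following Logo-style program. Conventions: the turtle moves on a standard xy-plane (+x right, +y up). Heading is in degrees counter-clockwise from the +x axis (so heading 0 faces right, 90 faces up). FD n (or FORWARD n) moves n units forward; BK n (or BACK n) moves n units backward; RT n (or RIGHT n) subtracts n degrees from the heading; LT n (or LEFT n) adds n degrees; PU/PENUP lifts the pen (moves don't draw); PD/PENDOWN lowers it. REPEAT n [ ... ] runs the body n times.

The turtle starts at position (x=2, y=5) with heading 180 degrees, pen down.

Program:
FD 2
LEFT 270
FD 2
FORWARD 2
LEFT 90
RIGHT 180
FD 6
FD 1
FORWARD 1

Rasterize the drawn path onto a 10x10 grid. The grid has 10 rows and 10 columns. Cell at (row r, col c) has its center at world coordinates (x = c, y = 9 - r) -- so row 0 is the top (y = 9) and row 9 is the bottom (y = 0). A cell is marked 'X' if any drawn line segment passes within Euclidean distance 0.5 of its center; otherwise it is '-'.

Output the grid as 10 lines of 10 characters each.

Segment 0: (2,5) -> (0,5)
Segment 1: (0,5) -> (0,7)
Segment 2: (0,7) -> (0,9)
Segment 3: (0,9) -> (6,9)
Segment 4: (6,9) -> (7,9)
Segment 5: (7,9) -> (8,9)

Answer: XXXXXXXXX-
X---------
X---------
X---------
XXX-------
----------
----------
----------
----------
----------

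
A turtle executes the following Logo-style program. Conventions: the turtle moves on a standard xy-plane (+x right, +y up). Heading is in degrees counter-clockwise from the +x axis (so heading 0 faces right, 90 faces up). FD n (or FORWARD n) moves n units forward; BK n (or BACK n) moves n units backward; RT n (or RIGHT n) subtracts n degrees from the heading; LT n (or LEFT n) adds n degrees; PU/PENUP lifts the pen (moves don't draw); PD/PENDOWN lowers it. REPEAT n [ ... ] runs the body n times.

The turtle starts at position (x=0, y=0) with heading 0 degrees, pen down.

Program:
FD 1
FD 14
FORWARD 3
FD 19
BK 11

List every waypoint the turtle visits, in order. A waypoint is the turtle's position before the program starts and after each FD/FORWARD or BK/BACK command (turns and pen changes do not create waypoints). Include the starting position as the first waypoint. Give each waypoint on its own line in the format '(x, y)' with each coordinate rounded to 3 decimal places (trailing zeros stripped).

Answer: (0, 0)
(1, 0)
(15, 0)
(18, 0)
(37, 0)
(26, 0)

Derivation:
Executing turtle program step by step:
Start: pos=(0,0), heading=0, pen down
FD 1: (0,0) -> (1,0) [heading=0, draw]
FD 14: (1,0) -> (15,0) [heading=0, draw]
FD 3: (15,0) -> (18,0) [heading=0, draw]
FD 19: (18,0) -> (37,0) [heading=0, draw]
BK 11: (37,0) -> (26,0) [heading=0, draw]
Final: pos=(26,0), heading=0, 5 segment(s) drawn
Waypoints (6 total):
(0, 0)
(1, 0)
(15, 0)
(18, 0)
(37, 0)
(26, 0)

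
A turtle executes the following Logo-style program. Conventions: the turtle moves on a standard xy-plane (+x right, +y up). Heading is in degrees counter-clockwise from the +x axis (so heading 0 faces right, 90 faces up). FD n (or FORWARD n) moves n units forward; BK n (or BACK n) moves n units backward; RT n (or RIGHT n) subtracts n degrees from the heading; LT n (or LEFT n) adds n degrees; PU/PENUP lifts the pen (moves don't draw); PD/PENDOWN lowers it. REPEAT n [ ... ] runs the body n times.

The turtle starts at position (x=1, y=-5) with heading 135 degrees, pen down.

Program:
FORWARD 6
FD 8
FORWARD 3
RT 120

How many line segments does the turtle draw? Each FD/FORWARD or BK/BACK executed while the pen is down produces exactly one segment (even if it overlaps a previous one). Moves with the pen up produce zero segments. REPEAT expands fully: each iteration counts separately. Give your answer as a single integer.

Answer: 3

Derivation:
Executing turtle program step by step:
Start: pos=(1,-5), heading=135, pen down
FD 6: (1,-5) -> (-3.243,-0.757) [heading=135, draw]
FD 8: (-3.243,-0.757) -> (-8.899,4.899) [heading=135, draw]
FD 3: (-8.899,4.899) -> (-11.021,7.021) [heading=135, draw]
RT 120: heading 135 -> 15
Final: pos=(-11.021,7.021), heading=15, 3 segment(s) drawn
Segments drawn: 3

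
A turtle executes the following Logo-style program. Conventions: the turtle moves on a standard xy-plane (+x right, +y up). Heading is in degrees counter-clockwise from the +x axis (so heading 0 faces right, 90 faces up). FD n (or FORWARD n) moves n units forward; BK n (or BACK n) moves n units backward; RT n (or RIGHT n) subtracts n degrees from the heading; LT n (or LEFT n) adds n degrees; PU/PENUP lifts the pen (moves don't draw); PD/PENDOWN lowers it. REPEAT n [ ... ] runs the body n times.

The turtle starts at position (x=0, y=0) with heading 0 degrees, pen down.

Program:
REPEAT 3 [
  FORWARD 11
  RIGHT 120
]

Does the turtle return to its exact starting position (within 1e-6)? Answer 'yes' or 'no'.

Executing turtle program step by step:
Start: pos=(0,0), heading=0, pen down
REPEAT 3 [
  -- iteration 1/3 --
  FD 11: (0,0) -> (11,0) [heading=0, draw]
  RT 120: heading 0 -> 240
  -- iteration 2/3 --
  FD 11: (11,0) -> (5.5,-9.526) [heading=240, draw]
  RT 120: heading 240 -> 120
  -- iteration 3/3 --
  FD 11: (5.5,-9.526) -> (0,0) [heading=120, draw]
  RT 120: heading 120 -> 0
]
Final: pos=(0,0), heading=0, 3 segment(s) drawn

Start position: (0, 0)
Final position: (0, 0)
Distance = 0; < 1e-6 -> CLOSED

Answer: yes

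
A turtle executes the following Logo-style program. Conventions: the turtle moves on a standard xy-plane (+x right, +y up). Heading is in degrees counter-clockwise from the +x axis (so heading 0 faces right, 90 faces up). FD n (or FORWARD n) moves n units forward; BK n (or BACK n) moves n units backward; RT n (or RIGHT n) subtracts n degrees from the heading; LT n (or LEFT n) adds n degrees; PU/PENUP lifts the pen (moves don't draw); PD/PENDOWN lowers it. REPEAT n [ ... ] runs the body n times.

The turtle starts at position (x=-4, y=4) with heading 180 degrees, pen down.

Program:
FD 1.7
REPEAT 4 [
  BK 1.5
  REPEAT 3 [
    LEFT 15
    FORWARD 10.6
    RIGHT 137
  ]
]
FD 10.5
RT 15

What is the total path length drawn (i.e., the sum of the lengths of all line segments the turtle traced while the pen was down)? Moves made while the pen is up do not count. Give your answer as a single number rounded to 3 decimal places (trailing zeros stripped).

Answer: 145.4

Derivation:
Executing turtle program step by step:
Start: pos=(-4,4), heading=180, pen down
FD 1.7: (-4,4) -> (-5.7,4) [heading=180, draw]
REPEAT 4 [
  -- iteration 1/4 --
  BK 1.5: (-5.7,4) -> (-4.2,4) [heading=180, draw]
  REPEAT 3 [
    -- iteration 1/3 --
    LT 15: heading 180 -> 195
    FD 10.6: (-4.2,4) -> (-14.439,1.257) [heading=195, draw]
    RT 137: heading 195 -> 58
    -- iteration 2/3 --
    LT 15: heading 58 -> 73
    FD 10.6: (-14.439,1.257) -> (-11.34,11.393) [heading=73, draw]
    RT 137: heading 73 -> 296
    -- iteration 3/3 --
    LT 15: heading 296 -> 311
    FD 10.6: (-11.34,11.393) -> (-4.385,3.393) [heading=311, draw]
    RT 137: heading 311 -> 174
  ]
  -- iteration 2/4 --
  BK 1.5: (-4.385,3.393) -> (-2.894,3.237) [heading=174, draw]
  REPEAT 3 [
    -- iteration 1/3 --
    LT 15: heading 174 -> 189
    FD 10.6: (-2.894,3.237) -> (-13.363,1.578) [heading=189, draw]
    RT 137: heading 189 -> 52
    -- iteration 2/3 --
    LT 15: heading 52 -> 67
    FD 10.6: (-13.363,1.578) -> (-9.221,11.336) [heading=67, draw]
    RT 137: heading 67 -> 290
    -- iteration 3/3 --
    LT 15: heading 290 -> 305
    FD 10.6: (-9.221,11.336) -> (-3.142,2.653) [heading=305, draw]
    RT 137: heading 305 -> 168
  ]
  -- iteration 3/4 --
  BK 1.5: (-3.142,2.653) -> (-1.674,2.341) [heading=168, draw]
  REPEAT 3 [
    -- iteration 1/3 --
    LT 15: heading 168 -> 183
    FD 10.6: (-1.674,2.341) -> (-12.26,1.786) [heading=183, draw]
    RT 137: heading 183 -> 46
    -- iteration 2/3 --
    LT 15: heading 46 -> 61
    FD 10.6: (-12.26,1.786) -> (-7.121,11.057) [heading=61, draw]
    RT 137: heading 61 -> 284
    -- iteration 3/3 --
    LT 15: heading 284 -> 299
    FD 10.6: (-7.121,11.057) -> (-1.982,1.786) [heading=299, draw]
    RT 137: heading 299 -> 162
  ]
  -- iteration 4/4 --
  BK 1.5: (-1.982,1.786) -> (-0.555,1.323) [heading=162, draw]
  REPEAT 3 [
    -- iteration 1/3 --
    LT 15: heading 162 -> 177
    FD 10.6: (-0.555,1.323) -> (-11.141,1.877) [heading=177, draw]
    RT 137: heading 177 -> 40
    -- iteration 2/3 --
    LT 15: heading 40 -> 55
    FD 10.6: (-11.141,1.877) -> (-5.061,10.56) [heading=55, draw]
    RT 137: heading 55 -> 278
    -- iteration 3/3 --
    LT 15: heading 278 -> 293
    FD 10.6: (-5.061,10.56) -> (-0.919,0.803) [heading=293, draw]
    RT 137: heading 293 -> 156
  ]
]
FD 10.5: (-0.919,0.803) -> (-10.511,5.074) [heading=156, draw]
RT 15: heading 156 -> 141
Final: pos=(-10.511,5.074), heading=141, 18 segment(s) drawn

Segment lengths:
  seg 1: (-4,4) -> (-5.7,4), length = 1.7
  seg 2: (-5.7,4) -> (-4.2,4), length = 1.5
  seg 3: (-4.2,4) -> (-14.439,1.257), length = 10.6
  seg 4: (-14.439,1.257) -> (-11.34,11.393), length = 10.6
  seg 5: (-11.34,11.393) -> (-4.385,3.393), length = 10.6
  seg 6: (-4.385,3.393) -> (-2.894,3.237), length = 1.5
  seg 7: (-2.894,3.237) -> (-13.363,1.578), length = 10.6
  seg 8: (-13.363,1.578) -> (-9.221,11.336), length = 10.6
  seg 9: (-9.221,11.336) -> (-3.142,2.653), length = 10.6
  seg 10: (-3.142,2.653) -> (-1.674,2.341), length = 1.5
  seg 11: (-1.674,2.341) -> (-12.26,1.786), length = 10.6
  seg 12: (-12.26,1.786) -> (-7.121,11.057), length = 10.6
  seg 13: (-7.121,11.057) -> (-1.982,1.786), length = 10.6
  seg 14: (-1.982,1.786) -> (-0.555,1.323), length = 1.5
  seg 15: (-0.555,1.323) -> (-11.141,1.877), length = 10.6
  seg 16: (-11.141,1.877) -> (-5.061,10.56), length = 10.6
  seg 17: (-5.061,10.56) -> (-0.919,0.803), length = 10.6
  seg 18: (-0.919,0.803) -> (-10.511,5.074), length = 10.5
Total = 145.4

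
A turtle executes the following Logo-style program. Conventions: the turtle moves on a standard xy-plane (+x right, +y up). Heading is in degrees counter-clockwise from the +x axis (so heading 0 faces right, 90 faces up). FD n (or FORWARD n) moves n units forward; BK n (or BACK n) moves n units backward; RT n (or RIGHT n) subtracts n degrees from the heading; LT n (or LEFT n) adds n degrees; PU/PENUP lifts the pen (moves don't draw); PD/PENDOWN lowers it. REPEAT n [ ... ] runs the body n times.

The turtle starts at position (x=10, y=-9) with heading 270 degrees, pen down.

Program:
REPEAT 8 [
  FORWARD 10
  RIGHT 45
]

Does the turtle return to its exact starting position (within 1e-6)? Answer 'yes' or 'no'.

Executing turtle program step by step:
Start: pos=(10,-9), heading=270, pen down
REPEAT 8 [
  -- iteration 1/8 --
  FD 10: (10,-9) -> (10,-19) [heading=270, draw]
  RT 45: heading 270 -> 225
  -- iteration 2/8 --
  FD 10: (10,-19) -> (2.929,-26.071) [heading=225, draw]
  RT 45: heading 225 -> 180
  -- iteration 3/8 --
  FD 10: (2.929,-26.071) -> (-7.071,-26.071) [heading=180, draw]
  RT 45: heading 180 -> 135
  -- iteration 4/8 --
  FD 10: (-7.071,-26.071) -> (-14.142,-19) [heading=135, draw]
  RT 45: heading 135 -> 90
  -- iteration 5/8 --
  FD 10: (-14.142,-19) -> (-14.142,-9) [heading=90, draw]
  RT 45: heading 90 -> 45
  -- iteration 6/8 --
  FD 10: (-14.142,-9) -> (-7.071,-1.929) [heading=45, draw]
  RT 45: heading 45 -> 0
  -- iteration 7/8 --
  FD 10: (-7.071,-1.929) -> (2.929,-1.929) [heading=0, draw]
  RT 45: heading 0 -> 315
  -- iteration 8/8 --
  FD 10: (2.929,-1.929) -> (10,-9) [heading=315, draw]
  RT 45: heading 315 -> 270
]
Final: pos=(10,-9), heading=270, 8 segment(s) drawn

Start position: (10, -9)
Final position: (10, -9)
Distance = 0; < 1e-6 -> CLOSED

Answer: yes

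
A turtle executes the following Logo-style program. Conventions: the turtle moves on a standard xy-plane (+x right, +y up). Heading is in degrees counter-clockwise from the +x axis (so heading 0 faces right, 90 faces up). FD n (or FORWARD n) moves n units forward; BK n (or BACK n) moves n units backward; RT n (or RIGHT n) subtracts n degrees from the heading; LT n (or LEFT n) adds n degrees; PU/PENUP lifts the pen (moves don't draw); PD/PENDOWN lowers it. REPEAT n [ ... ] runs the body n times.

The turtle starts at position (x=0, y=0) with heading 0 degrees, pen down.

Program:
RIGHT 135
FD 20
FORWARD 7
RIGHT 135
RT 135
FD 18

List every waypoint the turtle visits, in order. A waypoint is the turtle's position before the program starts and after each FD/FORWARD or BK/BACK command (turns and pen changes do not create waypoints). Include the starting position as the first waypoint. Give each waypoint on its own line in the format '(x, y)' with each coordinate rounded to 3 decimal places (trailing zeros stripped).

Answer: (0, 0)
(-14.142, -14.142)
(-19.092, -19.092)
(-6.364, -31.82)

Derivation:
Executing turtle program step by step:
Start: pos=(0,0), heading=0, pen down
RT 135: heading 0 -> 225
FD 20: (0,0) -> (-14.142,-14.142) [heading=225, draw]
FD 7: (-14.142,-14.142) -> (-19.092,-19.092) [heading=225, draw]
RT 135: heading 225 -> 90
RT 135: heading 90 -> 315
FD 18: (-19.092,-19.092) -> (-6.364,-31.82) [heading=315, draw]
Final: pos=(-6.364,-31.82), heading=315, 3 segment(s) drawn
Waypoints (4 total):
(0, 0)
(-14.142, -14.142)
(-19.092, -19.092)
(-6.364, -31.82)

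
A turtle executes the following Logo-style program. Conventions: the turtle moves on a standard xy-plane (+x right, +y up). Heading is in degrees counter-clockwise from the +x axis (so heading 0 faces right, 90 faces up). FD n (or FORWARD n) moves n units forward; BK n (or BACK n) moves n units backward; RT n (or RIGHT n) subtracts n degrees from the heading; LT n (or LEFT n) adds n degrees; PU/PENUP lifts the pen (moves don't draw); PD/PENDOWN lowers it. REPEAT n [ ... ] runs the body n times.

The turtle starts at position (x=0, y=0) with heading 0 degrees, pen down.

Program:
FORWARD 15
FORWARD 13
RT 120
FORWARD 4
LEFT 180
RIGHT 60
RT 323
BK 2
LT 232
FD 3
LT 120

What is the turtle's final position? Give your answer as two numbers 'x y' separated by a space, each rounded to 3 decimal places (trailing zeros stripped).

Executing turtle program step by step:
Start: pos=(0,0), heading=0, pen down
FD 15: (0,0) -> (15,0) [heading=0, draw]
FD 13: (15,0) -> (28,0) [heading=0, draw]
RT 120: heading 0 -> 240
FD 4: (28,0) -> (26,-3.464) [heading=240, draw]
LT 180: heading 240 -> 60
RT 60: heading 60 -> 0
RT 323: heading 0 -> 37
BK 2: (26,-3.464) -> (24.403,-4.668) [heading=37, draw]
LT 232: heading 37 -> 269
FD 3: (24.403,-4.668) -> (24.35,-7.667) [heading=269, draw]
LT 120: heading 269 -> 29
Final: pos=(24.35,-7.667), heading=29, 5 segment(s) drawn

Answer: 24.35 -7.667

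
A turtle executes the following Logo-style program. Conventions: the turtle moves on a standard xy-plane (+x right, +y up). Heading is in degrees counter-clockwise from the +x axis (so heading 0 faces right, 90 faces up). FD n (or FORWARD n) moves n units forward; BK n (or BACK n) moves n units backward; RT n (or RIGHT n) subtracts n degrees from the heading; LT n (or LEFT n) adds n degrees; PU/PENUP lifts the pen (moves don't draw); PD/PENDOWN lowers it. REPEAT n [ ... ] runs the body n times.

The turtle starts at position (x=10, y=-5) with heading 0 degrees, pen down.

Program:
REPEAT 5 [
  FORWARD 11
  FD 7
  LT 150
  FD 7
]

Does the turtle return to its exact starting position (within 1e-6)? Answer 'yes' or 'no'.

Answer: no

Derivation:
Executing turtle program step by step:
Start: pos=(10,-5), heading=0, pen down
REPEAT 5 [
  -- iteration 1/5 --
  FD 11: (10,-5) -> (21,-5) [heading=0, draw]
  FD 7: (21,-5) -> (28,-5) [heading=0, draw]
  LT 150: heading 0 -> 150
  FD 7: (28,-5) -> (21.938,-1.5) [heading=150, draw]
  -- iteration 2/5 --
  FD 11: (21.938,-1.5) -> (12.412,4) [heading=150, draw]
  FD 7: (12.412,4) -> (6.349,7.5) [heading=150, draw]
  LT 150: heading 150 -> 300
  FD 7: (6.349,7.5) -> (9.849,1.438) [heading=300, draw]
  -- iteration 3/5 --
  FD 11: (9.849,1.438) -> (15.349,-8.088) [heading=300, draw]
  FD 7: (15.349,-8.088) -> (18.849,-14.151) [heading=300, draw]
  LT 150: heading 300 -> 90
  FD 7: (18.849,-14.151) -> (18.849,-7.151) [heading=90, draw]
  -- iteration 4/5 --
  FD 11: (18.849,-7.151) -> (18.849,3.849) [heading=90, draw]
  FD 7: (18.849,3.849) -> (18.849,10.849) [heading=90, draw]
  LT 150: heading 90 -> 240
  FD 7: (18.849,10.849) -> (15.349,4.787) [heading=240, draw]
  -- iteration 5/5 --
  FD 11: (15.349,4.787) -> (9.849,-4.739) [heading=240, draw]
  FD 7: (9.849,-4.739) -> (6.349,-10.801) [heading=240, draw]
  LT 150: heading 240 -> 30
  FD 7: (6.349,-10.801) -> (12.412,-7.301) [heading=30, draw]
]
Final: pos=(12.412,-7.301), heading=30, 15 segment(s) drawn

Start position: (10, -5)
Final position: (12.412, -7.301)
Distance = 3.333; >= 1e-6 -> NOT closed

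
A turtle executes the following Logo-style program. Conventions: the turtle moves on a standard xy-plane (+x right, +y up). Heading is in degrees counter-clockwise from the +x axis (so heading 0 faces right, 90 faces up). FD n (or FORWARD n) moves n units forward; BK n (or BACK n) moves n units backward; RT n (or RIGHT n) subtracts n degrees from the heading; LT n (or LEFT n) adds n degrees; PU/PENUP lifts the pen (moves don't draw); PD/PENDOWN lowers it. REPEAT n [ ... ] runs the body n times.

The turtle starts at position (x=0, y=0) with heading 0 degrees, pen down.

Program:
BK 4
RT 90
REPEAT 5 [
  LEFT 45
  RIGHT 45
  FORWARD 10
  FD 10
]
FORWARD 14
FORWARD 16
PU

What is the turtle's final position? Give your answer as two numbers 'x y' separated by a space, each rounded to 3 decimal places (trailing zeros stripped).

Answer: -4 -130

Derivation:
Executing turtle program step by step:
Start: pos=(0,0), heading=0, pen down
BK 4: (0,0) -> (-4,0) [heading=0, draw]
RT 90: heading 0 -> 270
REPEAT 5 [
  -- iteration 1/5 --
  LT 45: heading 270 -> 315
  RT 45: heading 315 -> 270
  FD 10: (-4,0) -> (-4,-10) [heading=270, draw]
  FD 10: (-4,-10) -> (-4,-20) [heading=270, draw]
  -- iteration 2/5 --
  LT 45: heading 270 -> 315
  RT 45: heading 315 -> 270
  FD 10: (-4,-20) -> (-4,-30) [heading=270, draw]
  FD 10: (-4,-30) -> (-4,-40) [heading=270, draw]
  -- iteration 3/5 --
  LT 45: heading 270 -> 315
  RT 45: heading 315 -> 270
  FD 10: (-4,-40) -> (-4,-50) [heading=270, draw]
  FD 10: (-4,-50) -> (-4,-60) [heading=270, draw]
  -- iteration 4/5 --
  LT 45: heading 270 -> 315
  RT 45: heading 315 -> 270
  FD 10: (-4,-60) -> (-4,-70) [heading=270, draw]
  FD 10: (-4,-70) -> (-4,-80) [heading=270, draw]
  -- iteration 5/5 --
  LT 45: heading 270 -> 315
  RT 45: heading 315 -> 270
  FD 10: (-4,-80) -> (-4,-90) [heading=270, draw]
  FD 10: (-4,-90) -> (-4,-100) [heading=270, draw]
]
FD 14: (-4,-100) -> (-4,-114) [heading=270, draw]
FD 16: (-4,-114) -> (-4,-130) [heading=270, draw]
PU: pen up
Final: pos=(-4,-130), heading=270, 13 segment(s) drawn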